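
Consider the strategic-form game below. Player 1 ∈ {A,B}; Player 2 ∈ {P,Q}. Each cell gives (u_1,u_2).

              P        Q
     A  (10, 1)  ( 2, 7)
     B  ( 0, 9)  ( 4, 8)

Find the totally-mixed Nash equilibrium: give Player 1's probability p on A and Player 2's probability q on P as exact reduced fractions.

p=1/7, q=1/6

P1 indiff ⇒ q·10+(1-q)·2 = q·0+(1-q)·4 ⇒ q(10) = (1-q)(2) ⇒ q = 1/6
P2 indiff ⇒ p·1+(1-p)·9 = p·7+(1-p)·8 ⇒ p(-6) = (1-p)(-1) ⇒ p = 1/7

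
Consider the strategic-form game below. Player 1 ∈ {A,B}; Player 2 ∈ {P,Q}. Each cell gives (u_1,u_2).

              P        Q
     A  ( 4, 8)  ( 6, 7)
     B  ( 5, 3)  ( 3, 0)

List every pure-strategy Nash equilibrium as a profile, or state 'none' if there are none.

Nash profiles: (B,P)

(A,P): not NE [P1→B gives 5>4]
(A,Q): not NE [P2→P gives 8>7]
(B,P): NE
(B,Q): not NE [P1→A gives 6>3; P2→P gives 3>0]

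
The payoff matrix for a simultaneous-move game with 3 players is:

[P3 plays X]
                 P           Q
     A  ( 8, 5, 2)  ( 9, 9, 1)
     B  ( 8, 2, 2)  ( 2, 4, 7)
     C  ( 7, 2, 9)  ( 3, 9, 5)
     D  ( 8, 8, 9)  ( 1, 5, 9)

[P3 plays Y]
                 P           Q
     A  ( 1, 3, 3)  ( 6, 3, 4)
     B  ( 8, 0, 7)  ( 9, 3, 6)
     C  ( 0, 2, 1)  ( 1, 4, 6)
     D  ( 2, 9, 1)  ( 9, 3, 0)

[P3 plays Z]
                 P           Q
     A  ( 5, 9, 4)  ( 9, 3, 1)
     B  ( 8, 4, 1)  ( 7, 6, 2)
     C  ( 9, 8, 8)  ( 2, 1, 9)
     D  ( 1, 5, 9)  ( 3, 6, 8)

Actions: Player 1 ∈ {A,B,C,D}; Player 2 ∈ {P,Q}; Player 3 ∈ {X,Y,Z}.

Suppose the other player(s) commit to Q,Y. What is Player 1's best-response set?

argmax u_1 = {B,D}

u_1(A vs Q,Y) = 6
u_1(B vs Q,Y) = 9
u_1(C vs Q,Y) = 1
u_1(D vs Q,Y) = 9
max payoff 9 at {B,D}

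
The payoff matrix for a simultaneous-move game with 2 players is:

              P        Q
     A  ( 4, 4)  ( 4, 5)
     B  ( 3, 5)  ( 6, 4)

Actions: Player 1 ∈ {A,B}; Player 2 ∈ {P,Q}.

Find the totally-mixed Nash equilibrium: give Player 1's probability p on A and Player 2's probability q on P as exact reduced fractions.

P1 indiff ⇒ q·4+(1-q)·4 = q·3+(1-q)·6 ⇒ q(1) = (1-q)(2) ⇒ q = 2/3
P2 indiff ⇒ p·4+(1-p)·5 = p·5+(1-p)·4 ⇒ p(-1) = (1-p)(-1) ⇒ p = 1/2

(p,q) = (1/2, 2/3)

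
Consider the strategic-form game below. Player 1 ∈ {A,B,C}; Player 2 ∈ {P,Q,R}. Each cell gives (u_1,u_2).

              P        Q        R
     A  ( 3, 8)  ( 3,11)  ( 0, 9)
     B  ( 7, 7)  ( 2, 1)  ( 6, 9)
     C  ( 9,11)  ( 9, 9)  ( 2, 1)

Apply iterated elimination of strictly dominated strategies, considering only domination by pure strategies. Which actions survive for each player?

IESDS → P1:{B,C} P2:{P,R}

P1 drop A (C beats it: P:9>3 Q:9>3 R:2>0)
P2 drop Q (P beats it: B:7>1 C:11>9)
P1→{B,C} P2→{P,R}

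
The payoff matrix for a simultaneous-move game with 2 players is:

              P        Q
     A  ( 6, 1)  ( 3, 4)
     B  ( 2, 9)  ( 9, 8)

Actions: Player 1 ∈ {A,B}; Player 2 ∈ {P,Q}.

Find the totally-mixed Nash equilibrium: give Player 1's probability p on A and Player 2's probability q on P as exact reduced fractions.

P1 mixes 1/4 on A; P2 mixes 3/5 on P

P1 indiff ⇒ q·6+(1-q)·3 = q·2+(1-q)·9 ⇒ q(4) = (1-q)(6) ⇒ q = 3/5
P2 indiff ⇒ p·1+(1-p)·9 = p·4+(1-p)·8 ⇒ p(-3) = (1-p)(-1) ⇒ p = 1/4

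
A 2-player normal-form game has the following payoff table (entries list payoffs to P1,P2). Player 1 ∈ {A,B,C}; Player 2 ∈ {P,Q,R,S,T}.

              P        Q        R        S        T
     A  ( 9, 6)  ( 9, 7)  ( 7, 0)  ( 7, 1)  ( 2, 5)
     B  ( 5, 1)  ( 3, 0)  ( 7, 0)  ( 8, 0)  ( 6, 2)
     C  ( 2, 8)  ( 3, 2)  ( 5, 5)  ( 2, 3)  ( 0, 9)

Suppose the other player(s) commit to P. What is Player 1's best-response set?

argmax u_1 = {A}

u_1(A vs P) = 9
u_1(B vs P) = 5
u_1(C vs P) = 2
max payoff 9 at {A}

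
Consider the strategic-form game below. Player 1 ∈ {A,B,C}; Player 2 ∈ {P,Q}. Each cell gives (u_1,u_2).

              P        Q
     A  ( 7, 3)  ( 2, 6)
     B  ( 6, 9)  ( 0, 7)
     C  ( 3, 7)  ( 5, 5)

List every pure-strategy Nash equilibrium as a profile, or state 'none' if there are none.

(A,P): not NE [P2→Q gives 6>3]
(A,Q): not NE [P1→C gives 5>2]
(B,P): not NE [P1→A gives 7>6]
(B,Q): not NE [P1→C gives 5>0; P2→P gives 9>7]
(C,P): not NE [P1→A gives 7>3]
(C,Q): not NE [P2→P gives 7>5]

Equilibria: none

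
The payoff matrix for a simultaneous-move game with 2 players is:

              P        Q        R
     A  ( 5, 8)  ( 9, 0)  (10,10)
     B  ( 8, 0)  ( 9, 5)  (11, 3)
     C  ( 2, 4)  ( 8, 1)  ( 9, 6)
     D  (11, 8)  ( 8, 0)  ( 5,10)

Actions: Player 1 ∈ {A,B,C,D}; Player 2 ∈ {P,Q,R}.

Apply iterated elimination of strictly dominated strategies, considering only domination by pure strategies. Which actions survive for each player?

P1 drop C (A beats it: P:5>2 Q:9>8 R:10>9)
P2 drop P (R beats it: A:10>8 B:3>0 D:10>8)
P1 drop D (A beats it: Q:9>8 R:10>5)
P1→{A,B} P2→{Q,R}

Remaining: P1:{A,B} P2:{Q,R}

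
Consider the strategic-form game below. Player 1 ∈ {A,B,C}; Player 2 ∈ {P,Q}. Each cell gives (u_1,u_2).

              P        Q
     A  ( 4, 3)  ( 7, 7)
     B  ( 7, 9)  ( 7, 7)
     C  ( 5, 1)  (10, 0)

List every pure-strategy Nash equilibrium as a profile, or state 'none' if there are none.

(A,P): not NE [P1→B gives 7>4; P2→Q gives 7>3]
(A,Q): not NE [P1→C gives 10>7]
(B,P): NE
(B,Q): not NE [P1→C gives 10>7; P2→P gives 9>7]
(C,P): not NE [P1→B gives 7>5]
(C,Q): not NE [P2→P gives 1>0]

PSNE = {(B,P)}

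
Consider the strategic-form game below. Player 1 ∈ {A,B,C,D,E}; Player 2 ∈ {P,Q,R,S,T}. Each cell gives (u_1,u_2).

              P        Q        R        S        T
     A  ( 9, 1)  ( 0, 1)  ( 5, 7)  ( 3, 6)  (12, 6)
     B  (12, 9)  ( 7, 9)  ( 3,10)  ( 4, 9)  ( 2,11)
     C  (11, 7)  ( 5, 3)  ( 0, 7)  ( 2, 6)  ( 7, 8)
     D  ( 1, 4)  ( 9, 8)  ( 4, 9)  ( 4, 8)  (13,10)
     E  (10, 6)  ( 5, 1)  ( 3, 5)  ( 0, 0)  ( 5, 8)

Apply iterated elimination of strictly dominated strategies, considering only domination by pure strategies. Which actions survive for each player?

P2 drop P (T beats it: A:6>1 B:11>9 C:8>7 D:10>4 E:8>6)
P1 drop C (D beats it: Q:9>5 R:4>0 S:4>2 T:13>7)
P1 drop E (D beats it: Q:9>5 R:4>3 S:4>0 T:13>5)
P2 drop Q (R beats it: A:7>1 B:10>9 D:9>8)
P2 drop S (R beats it: A:7>6 B:10>9 D:9>8)
P1 drop B (A beats it: R:5>3 T:12>2)
P1→{A,D} P2→{R,T}

Survivors P1:{A,D} P2:{R,T}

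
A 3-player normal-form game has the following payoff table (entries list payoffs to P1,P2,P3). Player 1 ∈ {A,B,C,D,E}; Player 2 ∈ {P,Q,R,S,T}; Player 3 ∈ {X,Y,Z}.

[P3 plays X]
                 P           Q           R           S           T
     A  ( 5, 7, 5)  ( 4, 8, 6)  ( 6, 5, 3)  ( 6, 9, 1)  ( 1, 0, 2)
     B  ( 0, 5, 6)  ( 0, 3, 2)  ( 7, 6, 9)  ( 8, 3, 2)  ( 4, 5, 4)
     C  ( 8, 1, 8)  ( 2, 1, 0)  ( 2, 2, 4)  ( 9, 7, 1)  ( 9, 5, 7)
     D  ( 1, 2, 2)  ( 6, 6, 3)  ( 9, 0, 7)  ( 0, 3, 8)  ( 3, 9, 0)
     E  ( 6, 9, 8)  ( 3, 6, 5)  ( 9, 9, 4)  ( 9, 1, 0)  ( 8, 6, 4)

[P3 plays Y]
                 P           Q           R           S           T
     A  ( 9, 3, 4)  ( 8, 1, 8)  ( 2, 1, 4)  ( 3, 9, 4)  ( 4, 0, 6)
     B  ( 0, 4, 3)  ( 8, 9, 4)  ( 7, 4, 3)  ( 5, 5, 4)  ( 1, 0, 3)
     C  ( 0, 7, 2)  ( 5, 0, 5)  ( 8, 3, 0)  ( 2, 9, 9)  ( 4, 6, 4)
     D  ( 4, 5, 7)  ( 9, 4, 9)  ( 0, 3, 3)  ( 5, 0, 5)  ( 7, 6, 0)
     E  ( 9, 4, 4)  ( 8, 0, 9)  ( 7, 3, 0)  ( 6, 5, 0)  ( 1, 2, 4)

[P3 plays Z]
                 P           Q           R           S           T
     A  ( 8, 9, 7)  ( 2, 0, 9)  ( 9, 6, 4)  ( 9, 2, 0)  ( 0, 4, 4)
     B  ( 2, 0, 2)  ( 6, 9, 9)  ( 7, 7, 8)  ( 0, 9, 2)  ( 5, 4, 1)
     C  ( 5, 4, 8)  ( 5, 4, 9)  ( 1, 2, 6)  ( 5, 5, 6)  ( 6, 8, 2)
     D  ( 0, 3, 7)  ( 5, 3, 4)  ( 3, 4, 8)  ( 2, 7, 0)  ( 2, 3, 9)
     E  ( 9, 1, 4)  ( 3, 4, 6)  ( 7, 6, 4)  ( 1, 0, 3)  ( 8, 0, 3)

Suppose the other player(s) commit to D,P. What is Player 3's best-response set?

argmax u_3 = {Y,Z}

u_3(X vs D,P) = 2
u_3(Y vs D,P) = 7
u_3(Z vs D,P) = 7
max payoff 7 at {Y,Z}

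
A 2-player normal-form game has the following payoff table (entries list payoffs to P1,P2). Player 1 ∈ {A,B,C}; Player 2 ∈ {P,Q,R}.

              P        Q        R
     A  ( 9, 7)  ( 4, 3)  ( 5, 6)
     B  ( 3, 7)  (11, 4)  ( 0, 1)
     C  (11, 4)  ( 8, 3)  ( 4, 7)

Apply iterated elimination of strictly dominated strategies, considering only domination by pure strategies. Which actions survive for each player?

P2 drop Q (P beats it: A:7>3 B:7>4 C:4>3)
P1 drop B (A beats it: P:9>3 R:5>0)
P1→{A,C} P2→{P,R}

IESDS → P1:{A,C} P2:{P,R}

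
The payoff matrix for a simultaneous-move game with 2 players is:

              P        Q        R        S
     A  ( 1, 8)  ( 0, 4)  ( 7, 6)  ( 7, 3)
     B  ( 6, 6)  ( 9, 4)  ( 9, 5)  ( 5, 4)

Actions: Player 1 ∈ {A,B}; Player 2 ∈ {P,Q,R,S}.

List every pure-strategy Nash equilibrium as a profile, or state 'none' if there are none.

NE set: (B,P)

(A,P): not NE [P1→B gives 6>1]
(A,Q): not NE [P1→B gives 9>0; P2→P gives 8>4]
(A,R): not NE [P1→B gives 9>7; P2→P gives 8>6]
(A,S): not NE [P2→P gives 8>3]
(B,P): NE
(B,Q): not NE [P2→P gives 6>4]
(B,R): not NE [P2→P gives 6>5]
(B,S): not NE [P1→A gives 7>5; P2→P gives 6>4]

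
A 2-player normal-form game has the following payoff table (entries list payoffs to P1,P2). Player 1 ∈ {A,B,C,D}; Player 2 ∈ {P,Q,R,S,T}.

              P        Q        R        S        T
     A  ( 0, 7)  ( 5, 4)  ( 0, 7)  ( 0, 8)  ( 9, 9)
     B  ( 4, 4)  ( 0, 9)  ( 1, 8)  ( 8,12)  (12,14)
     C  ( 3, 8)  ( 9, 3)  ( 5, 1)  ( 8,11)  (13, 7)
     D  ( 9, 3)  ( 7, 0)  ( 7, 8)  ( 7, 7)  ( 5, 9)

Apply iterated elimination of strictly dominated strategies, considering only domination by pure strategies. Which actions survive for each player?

P1 drop A (C beats it: P:3>0 Q:9>5 R:5>0 S:8>0 T:13>9)
P2 drop P (S beats it: B:12>4 C:11>8 D:7>3)
P2 drop Q (S beats it: B:12>9 C:11>3 D:7>0)
P2 drop R (T beats it: B:14>8 C:7>1 D:9>8)
P1 drop D (B beats it: S:8>7 T:12>5)
P1→{B,C} P2→{S,T}

IESDS → P1:{B,C} P2:{S,T}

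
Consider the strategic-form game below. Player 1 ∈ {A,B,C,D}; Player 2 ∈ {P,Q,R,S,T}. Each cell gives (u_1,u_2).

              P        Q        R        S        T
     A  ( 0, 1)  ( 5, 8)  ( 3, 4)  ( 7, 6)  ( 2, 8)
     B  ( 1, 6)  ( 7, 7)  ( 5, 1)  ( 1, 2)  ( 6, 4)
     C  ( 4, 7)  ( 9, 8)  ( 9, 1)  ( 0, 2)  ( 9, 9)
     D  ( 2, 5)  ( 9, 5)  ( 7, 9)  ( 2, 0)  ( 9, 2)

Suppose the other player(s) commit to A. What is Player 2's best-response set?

u_2(P vs A) = 1
u_2(Q vs A) = 8
u_2(R vs A) = 4
u_2(S vs A) = 6
u_2(T vs A) = 8
max payoff 8 at {Q,T}

BR_2 = {Q,T}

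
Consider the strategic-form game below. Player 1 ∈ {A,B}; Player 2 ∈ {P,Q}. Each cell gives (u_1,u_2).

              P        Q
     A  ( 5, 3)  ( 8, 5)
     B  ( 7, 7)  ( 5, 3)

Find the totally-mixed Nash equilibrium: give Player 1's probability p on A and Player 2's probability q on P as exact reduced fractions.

P1 indiff ⇒ q·5+(1-q)·8 = q·7+(1-q)·5 ⇒ q(-2) = (1-q)(-3) ⇒ q = 3/5
P2 indiff ⇒ p·3+(1-p)·7 = p·5+(1-p)·3 ⇒ p(-2) = (1-p)(-4) ⇒ p = 2/3

P1 mixes 2/3 on A; P2 mixes 3/5 on P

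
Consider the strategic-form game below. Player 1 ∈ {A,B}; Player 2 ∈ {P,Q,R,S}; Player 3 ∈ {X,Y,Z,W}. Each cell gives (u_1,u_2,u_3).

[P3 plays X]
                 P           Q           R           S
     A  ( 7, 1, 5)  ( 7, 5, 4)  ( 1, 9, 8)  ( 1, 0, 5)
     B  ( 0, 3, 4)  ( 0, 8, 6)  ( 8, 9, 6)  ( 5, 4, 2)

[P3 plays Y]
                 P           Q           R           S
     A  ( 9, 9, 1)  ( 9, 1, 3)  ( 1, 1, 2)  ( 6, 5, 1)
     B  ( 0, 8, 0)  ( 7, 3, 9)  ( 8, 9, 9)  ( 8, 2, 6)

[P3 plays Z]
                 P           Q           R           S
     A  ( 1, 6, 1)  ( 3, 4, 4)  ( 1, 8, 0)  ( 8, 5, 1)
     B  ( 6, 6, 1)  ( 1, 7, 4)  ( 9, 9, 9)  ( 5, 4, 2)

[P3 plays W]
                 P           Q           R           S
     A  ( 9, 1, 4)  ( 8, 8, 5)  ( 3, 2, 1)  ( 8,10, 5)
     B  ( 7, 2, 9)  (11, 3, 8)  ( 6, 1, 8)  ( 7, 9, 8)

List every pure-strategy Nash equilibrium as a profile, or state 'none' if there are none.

(A,P,X): not NE [P2→R gives 9>1]
(A,P,Y): not NE [P3→X gives 5>1]
(A,P,Z): not NE [P1→B gives 6>1; P2→R gives 8>6; P3→X gives 5>1]
(A,P,W): not NE [P2→S gives 10>1; P3→X gives 5>4]
(A,Q,X): not NE [P2→R gives 9>5; P3→W gives 5>4]
(A,Q,Y): not NE [P2→P gives 9>1; P3→W gives 5>3]
(A,Q,Z): not NE [P2→R gives 8>4; P3→W gives 5>4]
(A,Q,W): not NE [P1→B gives 11>8; P2→S gives 10>8]
(A,R,X): not NE [P1→B gives 8>1]
(A,R,Y): not NE [P1→B gives 8>1; P2→P gives 9>1; P3→X gives 8>2]
(A,R,Z): not NE [P1→B gives 9>1; P3→X gives 8>0]
(A,R,W): not NE [P1→B gives 6>3; P2→S gives 10>2; P3→X gives 8>1]
(A,S,X): not NE [P1→B gives 5>1; P2→R gives 9>0]
(A,S,Y): not NE [P1→B gives 8>6; P2→P gives 9>5; P3→W gives 5>1]
(A,S,Z): not NE [P2→R gives 8>5; P3→W gives 5>1]
(A,S,W): NE
(B,P,X): not NE [P1→A gives 7>0; P2→R gives 9>3; P3→W gives 9>4]
(B,P,Y): not NE [P1→A gives 9>0; P2→R gives 9>8; P3→W gives 9>0]
(B,P,Z): not NE [P2→R gives 9>6; P3→W gives 9>1]
(B,P,W): not NE [P1→A gives 9>7; P2→S gives 9>2]
(B,Q,X): not NE [P1→A gives 7>0; P2→R gives 9>8; P3→Y gives 9>6]
(B,Q,Y): not NE [P1→A gives 9>7; P2→R gives 9>3]
(B,Q,Z): not NE [P1→A gives 3>1; P2→R gives 9>7; P3→Y gives 9>4]
(B,Q,W): not NE [P2→S gives 9>3; P3→Y gives 9>8]
(B,R,X): not NE [P3→Z gives 9>6]
(B,R,Y): NE
(B,R,Z): NE
(B,R,W): not NE [P2→S gives 9>1; P3→Z gives 9>8]
(B,S,X): not NE [P2→R gives 9>4; P3→W gives 8>2]
(B,S,Y): not NE [P2→R gives 9>2; P3→W gives 8>6]
(B,S,Z): not NE [P1→A gives 8>5; P2→R gives 9>4; P3→W gives 8>2]
(B,S,W): not NE [P1→A gives 8>7]

PSNE = {(A,S,W), (B,R,Y), (B,R,Z)}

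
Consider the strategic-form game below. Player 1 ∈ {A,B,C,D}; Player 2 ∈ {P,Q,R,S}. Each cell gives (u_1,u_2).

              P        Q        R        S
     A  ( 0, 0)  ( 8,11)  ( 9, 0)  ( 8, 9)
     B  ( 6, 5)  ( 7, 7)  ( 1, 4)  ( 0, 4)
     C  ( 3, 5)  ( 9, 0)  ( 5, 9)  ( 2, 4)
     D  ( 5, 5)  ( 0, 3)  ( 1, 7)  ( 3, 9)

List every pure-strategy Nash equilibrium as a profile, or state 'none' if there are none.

PSNE: ∅

(A,P): not NE [P1→B gives 6>0; P2→Q gives 11>0]
(A,Q): not NE [P1→C gives 9>8]
(A,R): not NE [P2→Q gives 11>0]
(A,S): not NE [P2→Q gives 11>9]
(B,P): not NE [P2→Q gives 7>5]
(B,Q): not NE [P1→C gives 9>7]
(B,R): not NE [P1→A gives 9>1; P2→Q gives 7>4]
(B,S): not NE [P1→A gives 8>0; P2→Q gives 7>4]
(C,P): not NE [P1→B gives 6>3; P2→R gives 9>5]
(C,Q): not NE [P2→R gives 9>0]
(C,R): not NE [P1→A gives 9>5]
(C,S): not NE [P1→A gives 8>2; P2→R gives 9>4]
(D,P): not NE [P1→B gives 6>5; P2→S gives 9>5]
(D,Q): not NE [P1→C gives 9>0; P2→S gives 9>3]
(D,R): not NE [P1→A gives 9>1; P2→S gives 9>7]
(D,S): not NE [P1→A gives 8>3]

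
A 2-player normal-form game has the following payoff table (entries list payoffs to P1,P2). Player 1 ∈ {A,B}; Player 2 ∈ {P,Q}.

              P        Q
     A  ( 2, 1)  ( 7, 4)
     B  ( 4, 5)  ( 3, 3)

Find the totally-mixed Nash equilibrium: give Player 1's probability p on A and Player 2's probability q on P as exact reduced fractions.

(p,q) = (2/5, 2/3)

P1 indiff ⇒ q·2+(1-q)·7 = q·4+(1-q)·3 ⇒ q(-2) = (1-q)(-4) ⇒ q = 2/3
P2 indiff ⇒ p·1+(1-p)·5 = p·4+(1-p)·3 ⇒ p(-3) = (1-p)(-2) ⇒ p = 2/5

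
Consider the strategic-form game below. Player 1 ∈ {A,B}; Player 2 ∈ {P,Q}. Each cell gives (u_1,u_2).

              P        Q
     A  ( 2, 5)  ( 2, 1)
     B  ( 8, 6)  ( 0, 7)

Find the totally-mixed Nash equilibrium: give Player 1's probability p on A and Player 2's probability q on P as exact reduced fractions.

P1 indiff ⇒ q·2+(1-q)·2 = q·8+(1-q)·0 ⇒ q(-6) = (1-q)(-2) ⇒ q = 1/4
P2 indiff ⇒ p·5+(1-p)·6 = p·1+(1-p)·7 ⇒ p(4) = (1-p)(1) ⇒ p = 1/5

P1 mixes 1/5 on A; P2 mixes 1/4 on P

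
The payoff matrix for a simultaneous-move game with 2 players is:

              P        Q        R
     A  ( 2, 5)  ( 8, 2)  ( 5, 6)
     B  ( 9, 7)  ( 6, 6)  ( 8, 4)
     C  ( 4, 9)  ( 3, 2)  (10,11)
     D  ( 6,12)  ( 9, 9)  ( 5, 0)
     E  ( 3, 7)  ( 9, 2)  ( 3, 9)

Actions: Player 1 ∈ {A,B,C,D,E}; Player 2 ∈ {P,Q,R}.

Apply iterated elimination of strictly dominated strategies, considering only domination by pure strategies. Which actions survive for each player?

P2 drop Q (P beats it: A:5>2 B:7>6 C:9>2 D:12>9 E:7>2)
P1 drop A (B beats it: P:9>2 R:8>5)
P1 drop D (B beats it: P:9>6 R:8>5)
P1 drop E (B beats it: P:9>3 R:8>3)
P1→{B,C} P2→{P,R}

Survivors P1:{B,C} P2:{P,R}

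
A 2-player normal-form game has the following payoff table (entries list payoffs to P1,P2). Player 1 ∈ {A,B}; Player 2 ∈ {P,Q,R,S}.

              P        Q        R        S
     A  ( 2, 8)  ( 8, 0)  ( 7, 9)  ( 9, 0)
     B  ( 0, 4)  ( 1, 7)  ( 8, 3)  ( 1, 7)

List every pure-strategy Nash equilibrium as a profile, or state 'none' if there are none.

(A,P): not NE [P2→R gives 9>8]
(A,Q): not NE [P2→R gives 9>0]
(A,R): not NE [P1→B gives 8>7]
(A,S): not NE [P2→R gives 9>0]
(B,P): not NE [P1→A gives 2>0; P2→S gives 7>4]
(B,Q): not NE [P1→A gives 8>1]
(B,R): not NE [P2→S gives 7>3]
(B,S): not NE [P1→A gives 9>1]

PSNE: ∅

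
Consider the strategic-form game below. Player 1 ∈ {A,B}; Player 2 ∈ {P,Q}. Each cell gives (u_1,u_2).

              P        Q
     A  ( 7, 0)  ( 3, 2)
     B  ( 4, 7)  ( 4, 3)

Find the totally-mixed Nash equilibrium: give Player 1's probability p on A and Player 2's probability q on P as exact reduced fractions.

P1 indiff ⇒ q·7+(1-q)·3 = q·4+(1-q)·4 ⇒ q(3) = (1-q)(1) ⇒ q = 1/4
P2 indiff ⇒ p·0+(1-p)·7 = p·2+(1-p)·3 ⇒ p(-2) = (1-p)(-4) ⇒ p = 2/3

p=2/3, q=1/4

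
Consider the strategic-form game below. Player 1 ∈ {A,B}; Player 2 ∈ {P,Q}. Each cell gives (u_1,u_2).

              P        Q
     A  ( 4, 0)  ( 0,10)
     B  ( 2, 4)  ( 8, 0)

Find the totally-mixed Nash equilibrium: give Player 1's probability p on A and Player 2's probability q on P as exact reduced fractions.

P1 mixes 2/7 on A; P2 mixes 4/5 on P

P1 indiff ⇒ q·4+(1-q)·0 = q·2+(1-q)·8 ⇒ q(2) = (1-q)(8) ⇒ q = 4/5
P2 indiff ⇒ p·0+(1-p)·4 = p·10+(1-p)·0 ⇒ p(-10) = (1-p)(-4) ⇒ p = 2/7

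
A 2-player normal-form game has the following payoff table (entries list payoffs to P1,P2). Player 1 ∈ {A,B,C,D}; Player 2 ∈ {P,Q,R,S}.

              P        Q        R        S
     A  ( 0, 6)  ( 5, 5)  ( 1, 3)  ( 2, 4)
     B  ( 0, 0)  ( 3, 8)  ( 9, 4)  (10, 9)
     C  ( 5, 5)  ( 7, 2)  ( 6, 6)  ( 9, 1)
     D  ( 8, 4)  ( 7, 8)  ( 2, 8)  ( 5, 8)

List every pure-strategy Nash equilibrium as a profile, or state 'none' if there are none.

(A,P): not NE [P1→D gives 8>0]
(A,Q): not NE [P1→D gives 7>5; P2→P gives 6>5]
(A,R): not NE [P1→B gives 9>1; P2→P gives 6>3]
(A,S): not NE [P1→B gives 10>2; P2→P gives 6>4]
(B,P): not NE [P1→D gives 8>0; P2→S gives 9>0]
(B,Q): not NE [P1→D gives 7>3; P2→S gives 9>8]
(B,R): not NE [P2→S gives 9>4]
(B,S): NE
(C,P): not NE [P1→D gives 8>5; P2→R gives 6>5]
(C,Q): not NE [P2→R gives 6>2]
(C,R): not NE [P1→B gives 9>6]
(C,S): not NE [P1→B gives 10>9; P2→R gives 6>1]
(D,P): not NE [P2→S gives 8>4]
(D,Q): NE
(D,R): not NE [P1→B gives 9>2]
(D,S): not NE [P1→B gives 10>5]

NE set: (B,S), (D,Q)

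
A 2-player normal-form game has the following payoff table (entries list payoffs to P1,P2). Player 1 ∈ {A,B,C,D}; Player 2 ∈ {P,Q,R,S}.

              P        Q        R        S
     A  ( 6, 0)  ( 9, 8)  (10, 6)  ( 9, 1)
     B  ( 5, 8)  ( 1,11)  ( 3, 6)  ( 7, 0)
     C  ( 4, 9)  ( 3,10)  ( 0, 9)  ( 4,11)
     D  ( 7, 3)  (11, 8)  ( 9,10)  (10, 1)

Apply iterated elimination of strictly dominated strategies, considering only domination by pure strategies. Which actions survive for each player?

P1 drop B (A beats it: P:6>5 Q:9>1 R:10>3 S:9>7)
P1 drop C (A beats it: P:6>4 Q:9>3 R:10>0 S:9>4)
P2 drop P (Q beats it: A:8>0 D:8>3)
P2 drop S (Q beats it: A:8>1 D:8>1)
P1→{A,D} P2→{Q,R}

IESDS → P1:{A,D} P2:{Q,R}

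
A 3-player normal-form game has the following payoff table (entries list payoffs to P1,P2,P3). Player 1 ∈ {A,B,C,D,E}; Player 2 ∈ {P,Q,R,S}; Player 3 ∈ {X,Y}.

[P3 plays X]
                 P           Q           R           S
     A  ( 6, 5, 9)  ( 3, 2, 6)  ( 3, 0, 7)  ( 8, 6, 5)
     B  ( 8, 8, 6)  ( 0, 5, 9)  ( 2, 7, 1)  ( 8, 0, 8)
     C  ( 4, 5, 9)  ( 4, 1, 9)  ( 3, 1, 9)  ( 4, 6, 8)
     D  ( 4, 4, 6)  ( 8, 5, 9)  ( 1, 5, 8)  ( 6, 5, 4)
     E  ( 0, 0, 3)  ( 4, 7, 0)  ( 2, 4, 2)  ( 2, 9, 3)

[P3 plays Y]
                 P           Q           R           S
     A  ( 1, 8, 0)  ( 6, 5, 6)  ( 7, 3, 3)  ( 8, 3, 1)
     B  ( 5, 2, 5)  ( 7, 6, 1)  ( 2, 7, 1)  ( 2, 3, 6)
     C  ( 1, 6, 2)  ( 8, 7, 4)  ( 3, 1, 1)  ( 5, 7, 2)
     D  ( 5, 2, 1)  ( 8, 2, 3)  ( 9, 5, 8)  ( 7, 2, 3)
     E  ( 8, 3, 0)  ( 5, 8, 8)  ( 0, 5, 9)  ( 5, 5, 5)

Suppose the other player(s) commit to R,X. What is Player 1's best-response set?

P1 best: {A,C}

u_1(A vs R,X) = 3
u_1(B vs R,X) = 2
u_1(C vs R,X) = 3
u_1(D vs R,X) = 1
u_1(E vs R,X) = 2
max payoff 3 at {A,C}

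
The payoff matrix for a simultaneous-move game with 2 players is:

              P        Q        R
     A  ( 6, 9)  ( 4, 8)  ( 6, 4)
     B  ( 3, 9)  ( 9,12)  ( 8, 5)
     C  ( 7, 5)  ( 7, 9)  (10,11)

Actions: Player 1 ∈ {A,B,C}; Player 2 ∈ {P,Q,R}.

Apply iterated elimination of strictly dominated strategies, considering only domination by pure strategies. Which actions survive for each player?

P1 drop A (C beats it: P:7>6 Q:7>4 R:10>6)
P2 drop P (Q beats it: B:12>9 C:9>5)
P1→{B,C} P2→{Q,R}

Survivors P1:{B,C} P2:{Q,R}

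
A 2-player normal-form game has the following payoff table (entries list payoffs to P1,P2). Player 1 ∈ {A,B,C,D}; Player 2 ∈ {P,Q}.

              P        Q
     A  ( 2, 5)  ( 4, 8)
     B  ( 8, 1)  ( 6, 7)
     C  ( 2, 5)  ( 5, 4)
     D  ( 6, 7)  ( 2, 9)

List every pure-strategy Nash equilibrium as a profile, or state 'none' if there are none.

(A,P): not NE [P1→B gives 8>2; P2→Q gives 8>5]
(A,Q): not NE [P1→B gives 6>4]
(B,P): not NE [P2→Q gives 7>1]
(B,Q): NE
(C,P): not NE [P1→B gives 8>2]
(C,Q): not NE [P1→B gives 6>5; P2→P gives 5>4]
(D,P): not NE [P1→B gives 8>6; P2→Q gives 9>7]
(D,Q): not NE [P1→B gives 6>2]

Nash profiles: (B,Q)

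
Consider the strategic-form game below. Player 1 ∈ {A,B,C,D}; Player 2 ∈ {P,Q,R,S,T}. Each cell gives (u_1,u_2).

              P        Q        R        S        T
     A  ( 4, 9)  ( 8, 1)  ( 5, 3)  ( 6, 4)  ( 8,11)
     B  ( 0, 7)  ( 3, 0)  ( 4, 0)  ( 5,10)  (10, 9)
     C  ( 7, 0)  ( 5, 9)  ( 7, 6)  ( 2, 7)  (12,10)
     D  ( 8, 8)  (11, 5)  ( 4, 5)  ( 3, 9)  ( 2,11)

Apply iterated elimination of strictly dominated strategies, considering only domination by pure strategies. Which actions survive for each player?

P2 drop P (T beats it: A:11>9 B:9>7 C:10>0 D:11>8)
P2 drop Q (T beats it: A:11>1 B:9>0 C:10>9 D:11>5)
P1 drop D (A beats it: R:5>4 S:6>3 T:8>2)
P2 drop R (S beats it: A:4>3 B:10>0 C:7>6)
P1→{A,B,C} P2→{S,T}

Survivors P1:{A,B,C} P2:{S,T}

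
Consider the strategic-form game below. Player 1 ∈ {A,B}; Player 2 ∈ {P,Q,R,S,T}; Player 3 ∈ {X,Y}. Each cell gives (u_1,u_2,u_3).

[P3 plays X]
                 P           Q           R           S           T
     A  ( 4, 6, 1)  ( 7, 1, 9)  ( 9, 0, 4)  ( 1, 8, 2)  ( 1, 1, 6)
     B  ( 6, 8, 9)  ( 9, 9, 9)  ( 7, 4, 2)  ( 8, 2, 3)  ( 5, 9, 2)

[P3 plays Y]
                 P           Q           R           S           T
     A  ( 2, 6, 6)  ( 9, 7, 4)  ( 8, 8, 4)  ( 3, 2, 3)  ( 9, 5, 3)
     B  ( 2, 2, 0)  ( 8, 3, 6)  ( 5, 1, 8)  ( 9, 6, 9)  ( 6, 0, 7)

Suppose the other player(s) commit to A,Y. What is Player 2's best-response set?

u_2(P vs A,Y) = 6
u_2(Q vs A,Y) = 7
u_2(R vs A,Y) = 8
u_2(S vs A,Y) = 2
u_2(T vs A,Y) = 5
max payoff 8 at {R}

BR_2 = {R}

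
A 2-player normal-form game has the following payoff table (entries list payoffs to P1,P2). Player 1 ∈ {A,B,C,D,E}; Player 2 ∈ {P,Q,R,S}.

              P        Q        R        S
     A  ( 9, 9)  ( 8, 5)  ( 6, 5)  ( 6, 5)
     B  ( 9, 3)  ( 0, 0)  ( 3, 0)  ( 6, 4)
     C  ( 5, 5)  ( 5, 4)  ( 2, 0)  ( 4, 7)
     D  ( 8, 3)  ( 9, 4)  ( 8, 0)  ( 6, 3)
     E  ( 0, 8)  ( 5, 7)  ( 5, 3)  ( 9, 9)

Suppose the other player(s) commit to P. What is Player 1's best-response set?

P1 best: {A,B}

u_1(A vs P) = 9
u_1(B vs P) = 9
u_1(C vs P) = 5
u_1(D vs P) = 8
u_1(E vs P) = 0
max payoff 9 at {A,B}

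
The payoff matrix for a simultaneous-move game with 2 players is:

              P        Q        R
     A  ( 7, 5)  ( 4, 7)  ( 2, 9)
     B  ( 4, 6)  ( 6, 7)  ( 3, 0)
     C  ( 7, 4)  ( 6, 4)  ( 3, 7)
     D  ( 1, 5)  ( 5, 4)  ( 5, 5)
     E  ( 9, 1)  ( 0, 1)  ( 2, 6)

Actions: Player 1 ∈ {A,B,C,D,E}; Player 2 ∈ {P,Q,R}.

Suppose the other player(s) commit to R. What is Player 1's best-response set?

u_1(A vs R) = 2
u_1(B vs R) = 3
u_1(C vs R) = 3
u_1(D vs R) = 5
u_1(E vs R) = 2
max payoff 5 at {D}

argmax u_1 = {D}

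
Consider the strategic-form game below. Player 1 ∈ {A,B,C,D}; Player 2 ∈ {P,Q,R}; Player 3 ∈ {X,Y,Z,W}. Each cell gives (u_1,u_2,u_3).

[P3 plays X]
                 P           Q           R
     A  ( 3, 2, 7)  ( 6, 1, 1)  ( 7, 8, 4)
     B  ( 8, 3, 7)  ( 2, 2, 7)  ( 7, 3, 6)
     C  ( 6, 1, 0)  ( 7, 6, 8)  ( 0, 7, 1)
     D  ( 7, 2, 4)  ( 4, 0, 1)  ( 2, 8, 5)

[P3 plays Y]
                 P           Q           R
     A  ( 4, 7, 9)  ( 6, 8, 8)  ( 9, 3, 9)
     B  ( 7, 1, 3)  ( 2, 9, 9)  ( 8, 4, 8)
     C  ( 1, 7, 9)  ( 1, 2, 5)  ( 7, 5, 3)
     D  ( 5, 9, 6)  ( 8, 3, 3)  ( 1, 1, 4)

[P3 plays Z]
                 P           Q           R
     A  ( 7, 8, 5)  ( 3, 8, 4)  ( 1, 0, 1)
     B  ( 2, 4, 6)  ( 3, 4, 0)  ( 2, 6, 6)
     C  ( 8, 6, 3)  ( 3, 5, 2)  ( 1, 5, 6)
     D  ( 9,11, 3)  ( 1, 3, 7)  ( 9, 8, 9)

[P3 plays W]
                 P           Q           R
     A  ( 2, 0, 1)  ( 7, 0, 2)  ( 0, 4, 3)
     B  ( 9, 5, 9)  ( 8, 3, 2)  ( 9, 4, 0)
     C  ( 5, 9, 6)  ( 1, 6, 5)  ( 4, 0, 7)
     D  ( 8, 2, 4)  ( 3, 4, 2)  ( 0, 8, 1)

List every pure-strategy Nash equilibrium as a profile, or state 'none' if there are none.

(A,P,X): not NE [P1→B gives 8>3; P2→R gives 8>2; P3→Y gives 9>7]
(A,P,Y): not NE [P1→B gives 7>4; P2→Q gives 8>7]
(A,P,Z): not NE [P1→D gives 9>7; P3→Y gives 9>5]
(A,P,W): not NE [P1→B gives 9>2; P2→R gives 4>0; P3→Y gives 9>1]
(A,Q,X): not NE [P1→C gives 7>6; P2→R gives 8>1; P3→Y gives 8>1]
(A,Q,Y): not NE [P1→D gives 8>6]
(A,Q,Z): not NE [P3→Y gives 8>4]
(A,Q,W): not NE [P1→B gives 8>7; P2→R gives 4>0; P3→Y gives 8>2]
(A,R,X): not NE [P3→Y gives 9>4]
(A,R,Y): not NE [P2→Q gives 8>3]
(A,R,Z): not NE [P1→D gives 9>1; P2→Q gives 8>0; P3→Y gives 9>1]
(A,R,W): not NE [P1→B gives 9>0; P3→Y gives 9>3]
(B,P,X): not NE [P3→W gives 9>7]
(B,P,Y): not NE [P2→Q gives 9>1; P3→W gives 9>3]
(B,P,Z): not NE [P1→D gives 9>2; P2→R gives 6>4; P3→W gives 9>6]
(B,P,W): NE
(B,Q,X): not NE [P1→C gives 7>2; P2→R gives 3>2; P3→Y gives 9>7]
(B,Q,Y): not NE [P1→D gives 8>2]
(B,Q,Z): not NE [P2→R gives 6>4; P3→Y gives 9>0]
(B,Q,W): not NE [P2→P gives 5>3; P3→Y gives 9>2]
(B,R,X): not NE [P3→Y gives 8>6]
(B,R,Y): not NE [P1→A gives 9>8; P2→Q gives 9>4]
(B,R,Z): not NE [P1→D gives 9>2; P3→Y gives 8>6]
(B,R,W): not NE [P2→P gives 5>4; P3→Y gives 8>0]
(C,P,X): not NE [P1→B gives 8>6; P2→R gives 7>1; P3→Y gives 9>0]
(C,P,Y): not NE [P1→B gives 7>1]
(C,P,Z): not NE [P1→D gives 9>8; P3→Y gives 9>3]
(C,P,W): not NE [P1→B gives 9>5; P3→Y gives 9>6]
(C,Q,X): not NE [P2→R gives 7>6]
(C,Q,Y): not NE [P1→D gives 8>1; P2→P gives 7>2; P3→X gives 8>5]
(C,Q,Z): not NE [P2→P gives 6>5; P3→X gives 8>2]
(C,Q,W): not NE [P1→B gives 8>1; P2→P gives 9>6; P3→X gives 8>5]
(C,R,X): not NE [P1→B gives 7>0; P3→W gives 7>1]
(C,R,Y): not NE [P1→A gives 9>7; P2→P gives 7>5; P3→W gives 7>3]
(C,R,Z): not NE [P1→D gives 9>1; P2→P gives 6>5; P3→W gives 7>6]
(C,R,W): not NE [P1→B gives 9>4; P2→P gives 9>0]
(D,P,X): not NE [P1→B gives 8>7; P2→R gives 8>2; P3→Y gives 6>4]
(D,P,Y): not NE [P1→B gives 7>5]
(D,P,Z): not NE [P3→Y gives 6>3]
(D,P,W): not NE [P1→B gives 9>8; P2→R gives 8>2; P3→Y gives 6>4]
(D,Q,X): not NE [P1→C gives 7>4; P2→R gives 8>0; P3→Z gives 7>1]
(D,Q,Y): not NE [P2→P gives 9>3; P3→Z gives 7>3]
(D,Q,Z): not NE [P1→C gives 3>1; P2→P gives 11>3]
(D,Q,W): not NE [P1→B gives 8>3; P2→R gives 8>4; P3→Z gives 7>2]
(D,R,X): not NE [P1→B gives 7>2; P3→Z gives 9>5]
(D,R,Y): not NE [P1→A gives 9>1; P2→P gives 9>1; P3→Z gives 9>4]
(D,R,Z): not NE [P2→P gives 11>8]
(D,R,W): not NE [P1→B gives 9>0; P3→Z gives 9>1]

PSNE = {(B,P,W)}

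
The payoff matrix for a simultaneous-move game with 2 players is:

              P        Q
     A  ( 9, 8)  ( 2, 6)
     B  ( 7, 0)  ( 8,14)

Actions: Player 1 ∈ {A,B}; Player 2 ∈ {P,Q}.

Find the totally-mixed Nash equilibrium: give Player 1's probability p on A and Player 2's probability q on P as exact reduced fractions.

p=7/8, q=3/4

P1 indiff ⇒ q·9+(1-q)·2 = q·7+(1-q)·8 ⇒ q(2) = (1-q)(6) ⇒ q = 3/4
P2 indiff ⇒ p·8+(1-p)·0 = p·6+(1-p)·14 ⇒ p(2) = (1-p)(14) ⇒ p = 7/8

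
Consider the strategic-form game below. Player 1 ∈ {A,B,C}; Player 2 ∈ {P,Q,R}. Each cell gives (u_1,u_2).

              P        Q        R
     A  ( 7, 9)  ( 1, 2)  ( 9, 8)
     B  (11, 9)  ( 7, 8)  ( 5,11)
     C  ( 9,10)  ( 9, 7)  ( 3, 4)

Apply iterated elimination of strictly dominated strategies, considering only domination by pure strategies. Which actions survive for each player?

IESDS → P1:{A,B} P2:{P,R}

P2 drop Q (P beats it: A:9>2 B:9>8 C:10>7)
P1 drop C (B beats it: P:11>9 R:5>3)
P1→{A,B} P2→{P,R}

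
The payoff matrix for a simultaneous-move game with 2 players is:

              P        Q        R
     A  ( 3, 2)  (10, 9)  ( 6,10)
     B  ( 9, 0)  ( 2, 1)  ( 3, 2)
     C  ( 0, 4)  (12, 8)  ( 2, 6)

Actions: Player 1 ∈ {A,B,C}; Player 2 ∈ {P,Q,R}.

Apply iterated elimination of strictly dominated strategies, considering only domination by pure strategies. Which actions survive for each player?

Remaining: P1:{A,C} P2:{Q,R}

P2 drop P (Q beats it: A:9>2 B:1>0 C:8>4)
P1 drop B (A beats it: Q:10>2 R:6>3)
P1→{A,C} P2→{Q,R}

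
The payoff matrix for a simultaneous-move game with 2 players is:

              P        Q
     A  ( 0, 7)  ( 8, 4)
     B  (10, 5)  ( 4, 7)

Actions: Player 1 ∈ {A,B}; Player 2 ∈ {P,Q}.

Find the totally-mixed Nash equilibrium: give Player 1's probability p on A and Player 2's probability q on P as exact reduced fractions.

P1 indiff ⇒ q·0+(1-q)·8 = q·10+(1-q)·4 ⇒ q(-10) = (1-q)(-4) ⇒ q = 2/7
P2 indiff ⇒ p·7+(1-p)·5 = p·4+(1-p)·7 ⇒ p(3) = (1-p)(2) ⇒ p = 2/5

(p,q) = (2/5, 2/7)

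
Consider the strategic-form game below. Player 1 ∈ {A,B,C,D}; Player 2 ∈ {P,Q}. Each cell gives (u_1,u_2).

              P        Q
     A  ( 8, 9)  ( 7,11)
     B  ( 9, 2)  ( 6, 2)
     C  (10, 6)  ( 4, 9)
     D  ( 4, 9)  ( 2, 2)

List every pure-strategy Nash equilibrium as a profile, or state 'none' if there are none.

Nash profiles: (A,Q)

(A,P): not NE [P1→C gives 10>8; P2→Q gives 11>9]
(A,Q): NE
(B,P): not NE [P1→C gives 10>9]
(B,Q): not NE [P1→A gives 7>6]
(C,P): not NE [P2→Q gives 9>6]
(C,Q): not NE [P1→A gives 7>4]
(D,P): not NE [P1→C gives 10>4]
(D,Q): not NE [P1→A gives 7>2; P2→P gives 9>2]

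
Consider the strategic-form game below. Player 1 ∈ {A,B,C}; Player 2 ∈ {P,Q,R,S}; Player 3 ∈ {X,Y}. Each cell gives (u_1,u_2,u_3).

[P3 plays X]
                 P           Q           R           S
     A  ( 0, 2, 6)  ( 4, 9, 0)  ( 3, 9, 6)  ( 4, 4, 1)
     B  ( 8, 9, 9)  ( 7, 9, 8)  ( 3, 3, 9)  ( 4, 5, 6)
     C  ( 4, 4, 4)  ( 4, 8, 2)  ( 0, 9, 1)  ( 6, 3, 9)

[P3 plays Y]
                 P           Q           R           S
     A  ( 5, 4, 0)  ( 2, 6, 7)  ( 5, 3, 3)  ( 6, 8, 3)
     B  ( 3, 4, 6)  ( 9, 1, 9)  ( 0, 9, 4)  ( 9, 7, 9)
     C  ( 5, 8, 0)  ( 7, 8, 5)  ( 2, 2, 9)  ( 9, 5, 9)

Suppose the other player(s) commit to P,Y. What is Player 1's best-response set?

u_1(A vs P,Y) = 5
u_1(B vs P,Y) = 3
u_1(C vs P,Y) = 5
max payoff 5 at {A,C}

BR_1 = {A,C}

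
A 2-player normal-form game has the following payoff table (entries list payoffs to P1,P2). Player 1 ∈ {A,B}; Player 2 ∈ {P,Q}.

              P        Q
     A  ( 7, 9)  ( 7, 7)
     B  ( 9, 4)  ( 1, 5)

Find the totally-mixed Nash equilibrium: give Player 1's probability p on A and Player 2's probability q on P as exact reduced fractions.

p=1/3, q=3/4

P1 indiff ⇒ q·7+(1-q)·7 = q·9+(1-q)·1 ⇒ q(-2) = (1-q)(-6) ⇒ q = 3/4
P2 indiff ⇒ p·9+(1-p)·4 = p·7+(1-p)·5 ⇒ p(2) = (1-p)(1) ⇒ p = 1/3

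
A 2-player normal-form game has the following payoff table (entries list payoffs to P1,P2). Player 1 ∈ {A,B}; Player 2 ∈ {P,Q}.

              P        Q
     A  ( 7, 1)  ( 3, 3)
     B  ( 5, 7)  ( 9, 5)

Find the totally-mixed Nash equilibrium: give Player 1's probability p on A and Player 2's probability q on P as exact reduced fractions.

P1 indiff ⇒ q·7+(1-q)·3 = q·5+(1-q)·9 ⇒ q(2) = (1-q)(6) ⇒ q = 3/4
P2 indiff ⇒ p·1+(1-p)·7 = p·3+(1-p)·5 ⇒ p(-2) = (1-p)(-2) ⇒ p = 1/2

P1 mixes 1/2 on A; P2 mixes 3/4 on P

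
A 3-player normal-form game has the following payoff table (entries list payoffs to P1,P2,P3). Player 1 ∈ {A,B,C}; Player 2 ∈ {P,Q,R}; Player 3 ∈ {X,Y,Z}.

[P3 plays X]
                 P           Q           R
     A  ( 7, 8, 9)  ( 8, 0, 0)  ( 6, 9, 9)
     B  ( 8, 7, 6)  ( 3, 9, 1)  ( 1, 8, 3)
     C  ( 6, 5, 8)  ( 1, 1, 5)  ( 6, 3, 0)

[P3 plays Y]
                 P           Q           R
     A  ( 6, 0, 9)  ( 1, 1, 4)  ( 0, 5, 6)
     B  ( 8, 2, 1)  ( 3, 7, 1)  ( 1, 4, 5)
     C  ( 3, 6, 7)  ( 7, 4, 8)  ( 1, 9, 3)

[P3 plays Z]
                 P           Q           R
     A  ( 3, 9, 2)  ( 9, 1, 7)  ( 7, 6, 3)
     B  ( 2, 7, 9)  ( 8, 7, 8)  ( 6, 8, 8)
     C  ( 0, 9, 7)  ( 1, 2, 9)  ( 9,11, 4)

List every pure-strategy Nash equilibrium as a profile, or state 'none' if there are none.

NE set: (A,R,X), (C,R,Z)

(A,P,X): not NE [P1→B gives 8>7; P2→R gives 9>8]
(A,P,Y): not NE [P1→B gives 8>6; P2→R gives 5>0]
(A,P,Z): not NE [P3→Y gives 9>2]
(A,Q,X): not NE [P2→R gives 9>0; P3→Z gives 7>0]
(A,Q,Y): not NE [P1→C gives 7>1; P2→R gives 5>1; P3→Z gives 7>4]
(A,Q,Z): not NE [P2→P gives 9>1]
(A,R,X): NE
(A,R,Y): not NE [P1→C gives 1>0; P3→X gives 9>6]
(A,R,Z): not NE [P1→C gives 9>7; P2→P gives 9>6; P3→X gives 9>3]
(B,P,X): not NE [P2→Q gives 9>7; P3→Z gives 9>6]
(B,P,Y): not NE [P2→Q gives 7>2; P3→Z gives 9>1]
(B,P,Z): not NE [P1→A gives 3>2; P2→R gives 8>7]
(B,Q,X): not NE [P1→A gives 8>3; P3→Z gives 8>1]
(B,Q,Y): not NE [P1→C gives 7>3; P3→Z gives 8>1]
(B,Q,Z): not NE [P1→A gives 9>8; P2→R gives 8>7]
(B,R,X): not NE [P1→C gives 6>1; P2→Q gives 9>8; P3→Z gives 8>3]
(B,R,Y): not NE [P2→Q gives 7>4; P3→Z gives 8>5]
(B,R,Z): not NE [P1→C gives 9>6]
(C,P,X): not NE [P1→B gives 8>6]
(C,P,Y): not NE [P1→B gives 8>3; P2→R gives 9>6; P3→X gives 8>7]
(C,P,Z): not NE [P1→A gives 3>0; P2→R gives 11>9; P3→X gives 8>7]
(C,Q,X): not NE [P1→A gives 8>1; P2→P gives 5>1; P3→Z gives 9>5]
(C,Q,Y): not NE [P2→R gives 9>4; P3→Z gives 9>8]
(C,Q,Z): not NE [P1→A gives 9>1; P2→R gives 11>2]
(C,R,X): not NE [P2→P gives 5>3; P3→Z gives 4>0]
(C,R,Y): not NE [P3→Z gives 4>3]
(C,R,Z): NE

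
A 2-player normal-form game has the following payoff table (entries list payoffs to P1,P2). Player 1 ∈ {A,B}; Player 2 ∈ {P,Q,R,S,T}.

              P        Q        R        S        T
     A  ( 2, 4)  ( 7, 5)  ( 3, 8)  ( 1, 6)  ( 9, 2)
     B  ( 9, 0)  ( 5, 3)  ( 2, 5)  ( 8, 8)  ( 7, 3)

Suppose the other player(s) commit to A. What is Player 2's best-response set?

u_2(P vs A) = 4
u_2(Q vs A) = 5
u_2(R vs A) = 8
u_2(S vs A) = 6
u_2(T vs A) = 2
max payoff 8 at {R}

BR_2 = {R}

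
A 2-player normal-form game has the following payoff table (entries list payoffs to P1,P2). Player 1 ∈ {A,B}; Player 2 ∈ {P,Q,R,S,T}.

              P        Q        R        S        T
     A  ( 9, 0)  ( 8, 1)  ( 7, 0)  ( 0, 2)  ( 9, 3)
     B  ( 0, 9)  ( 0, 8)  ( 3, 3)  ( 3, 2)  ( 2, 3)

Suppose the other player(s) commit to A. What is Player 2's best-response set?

u_2(P vs A) = 0
u_2(Q vs A) = 1
u_2(R vs A) = 0
u_2(S vs A) = 2
u_2(T vs A) = 3
max payoff 3 at {T}

BR_2 = {T}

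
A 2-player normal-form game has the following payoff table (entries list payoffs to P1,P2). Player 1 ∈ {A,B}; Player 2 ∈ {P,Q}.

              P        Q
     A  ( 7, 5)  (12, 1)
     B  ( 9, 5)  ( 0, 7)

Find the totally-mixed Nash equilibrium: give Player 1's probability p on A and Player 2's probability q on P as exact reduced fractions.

P1 mixes 1/3 on A; P2 mixes 6/7 on P

P1 indiff ⇒ q·7+(1-q)·12 = q·9+(1-q)·0 ⇒ q(-2) = (1-q)(-12) ⇒ q = 6/7
P2 indiff ⇒ p·5+(1-p)·5 = p·1+(1-p)·7 ⇒ p(4) = (1-p)(2) ⇒ p = 1/3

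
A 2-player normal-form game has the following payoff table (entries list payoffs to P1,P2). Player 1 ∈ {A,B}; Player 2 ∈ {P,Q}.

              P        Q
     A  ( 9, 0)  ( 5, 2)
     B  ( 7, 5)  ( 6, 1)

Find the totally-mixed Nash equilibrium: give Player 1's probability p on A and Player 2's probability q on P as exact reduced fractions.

P1 mixes 2/3 on A; P2 mixes 1/3 on P

P1 indiff ⇒ q·9+(1-q)·5 = q·7+(1-q)·6 ⇒ q(2) = (1-q)(1) ⇒ q = 1/3
P2 indiff ⇒ p·0+(1-p)·5 = p·2+(1-p)·1 ⇒ p(-2) = (1-p)(-4) ⇒ p = 2/3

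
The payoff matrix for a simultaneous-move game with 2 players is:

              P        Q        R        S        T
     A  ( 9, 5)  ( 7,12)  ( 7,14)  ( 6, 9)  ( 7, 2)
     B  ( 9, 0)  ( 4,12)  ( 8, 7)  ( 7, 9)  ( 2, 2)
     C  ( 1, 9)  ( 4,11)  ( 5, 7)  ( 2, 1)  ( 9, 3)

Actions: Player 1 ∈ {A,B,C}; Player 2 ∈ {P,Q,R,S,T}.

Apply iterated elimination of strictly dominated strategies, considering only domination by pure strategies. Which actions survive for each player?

P2 drop P (Q beats it: A:12>5 B:12>0 C:11>9)
P2 drop S (Q beats it: A:12>9 B:12>9 C:11>1)
P2 drop T (Q beats it: A:12>2 B:12>2 C:11>3)
P1 drop C (A beats it: Q:7>4 R:7>5)
P1→{A,B} P2→{Q,R}

Survivors P1:{A,B} P2:{Q,R}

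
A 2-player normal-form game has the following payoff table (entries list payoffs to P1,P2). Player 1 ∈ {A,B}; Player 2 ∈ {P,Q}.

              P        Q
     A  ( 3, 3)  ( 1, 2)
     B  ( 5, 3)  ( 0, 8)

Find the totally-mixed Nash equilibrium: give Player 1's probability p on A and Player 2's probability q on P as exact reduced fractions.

P1 mixes 5/6 on A; P2 mixes 1/3 on P

P1 indiff ⇒ q·3+(1-q)·1 = q·5+(1-q)·0 ⇒ q(-2) = (1-q)(-1) ⇒ q = 1/3
P2 indiff ⇒ p·3+(1-p)·3 = p·2+(1-p)·8 ⇒ p(1) = (1-p)(5) ⇒ p = 5/6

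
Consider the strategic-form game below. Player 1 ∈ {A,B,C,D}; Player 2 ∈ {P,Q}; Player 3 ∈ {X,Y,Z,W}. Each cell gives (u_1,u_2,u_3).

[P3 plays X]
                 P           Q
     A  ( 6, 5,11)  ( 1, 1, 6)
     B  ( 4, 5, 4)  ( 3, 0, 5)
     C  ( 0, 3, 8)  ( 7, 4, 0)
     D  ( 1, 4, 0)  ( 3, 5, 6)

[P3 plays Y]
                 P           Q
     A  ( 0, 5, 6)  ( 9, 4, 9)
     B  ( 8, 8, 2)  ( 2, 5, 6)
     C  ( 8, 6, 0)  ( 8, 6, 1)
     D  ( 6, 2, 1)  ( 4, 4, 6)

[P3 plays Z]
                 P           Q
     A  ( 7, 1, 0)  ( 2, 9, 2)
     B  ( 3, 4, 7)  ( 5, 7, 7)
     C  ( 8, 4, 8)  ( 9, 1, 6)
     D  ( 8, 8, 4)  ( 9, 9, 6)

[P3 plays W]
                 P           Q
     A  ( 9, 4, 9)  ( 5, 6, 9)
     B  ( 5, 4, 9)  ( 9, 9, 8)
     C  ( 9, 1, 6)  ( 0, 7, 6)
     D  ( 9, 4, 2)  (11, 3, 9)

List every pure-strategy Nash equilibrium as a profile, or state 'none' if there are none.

Nash profiles: (A,P,X), (C,P,Z)

(A,P,X): NE
(A,P,Y): not NE [P1→C gives 8>0; P3→X gives 11>6]
(A,P,Z): not NE [P1→D gives 8>7; P2→Q gives 9>1; P3→X gives 11>0]
(A,P,W): not NE [P2→Q gives 6>4; P3→X gives 11>9]
(A,Q,X): not NE [P1→C gives 7>1; P2→P gives 5>1; P3→W gives 9>6]
(A,Q,Y): not NE [P2→P gives 5>4]
(A,Q,Z): not NE [P1→D gives 9>2; P3→W gives 9>2]
(A,Q,W): not NE [P1→D gives 11>5]
(B,P,X): not NE [P1→A gives 6>4; P3→W gives 9>4]
(B,P,Y): not NE [P3→W gives 9>2]
(B,P,Z): not NE [P1→D gives 8>3; P2→Q gives 7>4; P3→W gives 9>7]
(B,P,W): not NE [P1→D gives 9>5; P2→Q gives 9>4]
(B,Q,X): not NE [P1→C gives 7>3; P2→P gives 5>0; P3→W gives 8>5]
(B,Q,Y): not NE [P1→A gives 9>2; P2→P gives 8>5; P3→W gives 8>6]
(B,Q,Z): not NE [P1→D gives 9>5; P3→W gives 8>7]
(B,Q,W): not NE [P1→D gives 11>9]
(C,P,X): not NE [P1→A gives 6>0; P2→Q gives 4>3]
(C,P,Y): not NE [P3→Z gives 8>0]
(C,P,Z): NE
(C,P,W): not NE [P2→Q gives 7>1; P3→Z gives 8>6]
(C,Q,X): not NE [P3→W gives 6>0]
(C,Q,Y): not NE [P1→A gives 9>8; P3→W gives 6>1]
(C,Q,Z): not NE [P2→P gives 4>1]
(C,Q,W): not NE [P1→D gives 11>0]
(D,P,X): not NE [P1→A gives 6>1; P2→Q gives 5>4; P3→Z gives 4>0]
(D,P,Y): not NE [P1→C gives 8>6; P2→Q gives 4>2; P3→Z gives 4>1]
(D,P,Z): not NE [P2→Q gives 9>8]
(D,P,W): not NE [P3→Z gives 4>2]
(D,Q,X): not NE [P1→C gives 7>3; P3→W gives 9>6]
(D,Q,Y): not NE [P1→A gives 9>4; P3→W gives 9>6]
(D,Q,Z): not NE [P3→W gives 9>6]
(D,Q,W): not NE [P2→P gives 4>3]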